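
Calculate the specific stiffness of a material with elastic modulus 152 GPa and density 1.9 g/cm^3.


Specific stiffness = E/rho = 152/1.9 = 80.0 GPa/(g/cm^3)

80.0 GPa/(g/cm^3)


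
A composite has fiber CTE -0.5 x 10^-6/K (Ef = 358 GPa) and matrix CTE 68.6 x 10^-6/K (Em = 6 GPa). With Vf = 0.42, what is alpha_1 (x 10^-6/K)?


E1 = Ef*Vf + Em*(1-Vf) = 153.84
alpha_1 = (alpha_f*Ef*Vf + alpha_m*Em*(1-Vf))/E1 = 1.06 x 10^-6/K

1.06 x 10^-6/K


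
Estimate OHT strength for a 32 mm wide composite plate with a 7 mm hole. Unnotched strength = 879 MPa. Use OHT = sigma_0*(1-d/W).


OHT = sigma_0*(1-d/W) = 879*(1-7/32) = 686.7 MPa

686.7 MPa


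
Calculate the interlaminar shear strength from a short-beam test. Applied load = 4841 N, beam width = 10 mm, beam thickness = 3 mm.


ILSS = 3F/(4bh) = 3*4841/(4*10*3) = 121.03 MPa

121.03 MPa


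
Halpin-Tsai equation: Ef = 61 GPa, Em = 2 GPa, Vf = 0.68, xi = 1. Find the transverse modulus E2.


eta = (Ef/Em - 1)/(Ef/Em + xi) = (30.5 - 1)/(30.5 + 1) = 0.9365
E2 = Em*(1+xi*eta*Vf)/(1-eta*Vf) = 9.01 GPa

9.01 GPa


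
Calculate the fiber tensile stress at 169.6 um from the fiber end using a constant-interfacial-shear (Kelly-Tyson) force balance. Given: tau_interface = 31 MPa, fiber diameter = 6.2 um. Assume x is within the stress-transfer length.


Force balance: sigma_f * (pi*d^2/4) = tau * (pi*d) * x  ->  sigma_f = 4 * tau * x / d
sigma_f = 4 * 31 * 169.6 / 6.2 = 3392.0 MPa

3392.0 MPa


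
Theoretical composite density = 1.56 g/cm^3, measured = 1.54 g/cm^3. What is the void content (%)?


Void% = (rho_theo - rho_actual)/rho_theo * 100 = (1.56 - 1.54)/1.56 * 100 = 1.28%

1.28%


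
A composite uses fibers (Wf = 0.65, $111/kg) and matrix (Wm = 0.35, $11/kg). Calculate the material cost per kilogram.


Cost = cost_f*Wf + cost_m*Wm = 111*0.65 + 11*0.35 = $76.0/kg

$76.0/kg


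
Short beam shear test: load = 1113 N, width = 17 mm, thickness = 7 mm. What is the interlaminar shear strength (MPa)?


ILSS = 3F/(4bh) = 3*1113/(4*17*7) = 7.01 MPa

7.01 MPa


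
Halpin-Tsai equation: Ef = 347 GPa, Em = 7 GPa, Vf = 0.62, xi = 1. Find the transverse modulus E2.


eta = (Ef/Em - 1)/(Ef/Em + xi) = (49.5714 - 1)/(49.5714 + 1) = 0.9605
E2 = Em*(1+xi*eta*Vf)/(1-eta*Vf) = 27.61 GPa

27.61 GPa


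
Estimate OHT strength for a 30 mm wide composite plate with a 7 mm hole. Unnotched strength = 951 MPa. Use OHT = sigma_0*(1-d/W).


OHT = sigma_0*(1-d/W) = 951*(1-7/30) = 729.1 MPa

729.1 MPa


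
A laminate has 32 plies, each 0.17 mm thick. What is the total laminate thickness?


h = n * t_ply = 32 * 0.17 = 5.44 mm

5.44 mm


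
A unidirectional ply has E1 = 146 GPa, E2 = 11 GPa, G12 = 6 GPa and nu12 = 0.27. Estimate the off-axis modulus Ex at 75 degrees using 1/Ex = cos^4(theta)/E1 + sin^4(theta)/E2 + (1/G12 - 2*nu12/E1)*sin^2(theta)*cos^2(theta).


cos^4(75) = 0.004487, sin^4(75) = 0.870513, sin^2(75)*cos^2(75) = 0.0625
1/G12 - 2*nu12/E1 = 1/6 - 2*0.27/146 = 0.162968 GPa^-1
1/Ex = 0.004487/146 + 0.870513/11 + 0.162968*0.0625 = 0.0893538 GPa^-1
Ex = 11.19 GPa

11.19 GPa


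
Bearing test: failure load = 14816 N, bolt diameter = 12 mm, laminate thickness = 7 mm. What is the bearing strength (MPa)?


sigma_br = F/(d*h) = 14816/(12*7) = 176.4 MPa

176.4 MPa


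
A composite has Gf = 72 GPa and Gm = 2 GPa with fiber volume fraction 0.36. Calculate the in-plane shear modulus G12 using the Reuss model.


1/G12 = Vf/Gf + (1-Vf)/Gm = 0.36/72 + 0.64/2
G12 = 3.08 GPa

3.08 GPa


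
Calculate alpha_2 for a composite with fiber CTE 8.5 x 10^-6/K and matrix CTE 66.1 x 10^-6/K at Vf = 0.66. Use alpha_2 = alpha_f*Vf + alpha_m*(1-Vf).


alpha_2 = alpha_f*Vf + alpha_m*(1-Vf) = 8.5*0.66 + 66.1*0.34 = 28.1 x 10^-6/K

28.1 x 10^-6/K


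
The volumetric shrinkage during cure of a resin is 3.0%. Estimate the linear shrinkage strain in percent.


Linear shrinkage ≈ vol_shrink/3 = 3.0/3 = 1.0%

1.0%


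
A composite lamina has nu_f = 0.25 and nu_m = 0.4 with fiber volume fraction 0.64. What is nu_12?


nu_12 = nu_f*Vf + nu_m*(1-Vf) = 0.25*0.64 + 0.4*0.36 = 0.304

0.304


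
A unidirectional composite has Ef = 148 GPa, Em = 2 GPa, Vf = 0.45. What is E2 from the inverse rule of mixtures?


1/E2 = Vf/Ef + (1-Vf)/Em = 0.45/148 + 0.55/2
E2 = 3.6 GPa

3.6 GPa


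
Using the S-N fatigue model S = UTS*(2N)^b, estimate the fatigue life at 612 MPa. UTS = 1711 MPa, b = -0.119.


N = 0.5 * (S/UTS)^(1/b) = 0.5 * (612/1711)^(1/-0.119) = 2825.2636 cycles

2825.2636 cycles


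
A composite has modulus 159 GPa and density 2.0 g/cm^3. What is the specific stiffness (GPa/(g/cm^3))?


Specific stiffness = E/rho = 159/2.0 = 79.5 GPa/(g/cm^3)

79.5 GPa/(g/cm^3)


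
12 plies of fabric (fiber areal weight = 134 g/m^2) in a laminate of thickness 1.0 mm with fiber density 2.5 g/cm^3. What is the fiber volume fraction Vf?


Vf = n * FAW / (rho_f * h * 1000) = 12 * 134 / (2.5 * 1.0 * 1000) = 0.6432

0.6432


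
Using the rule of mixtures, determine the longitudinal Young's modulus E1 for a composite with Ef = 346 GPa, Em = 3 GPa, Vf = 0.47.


E1 = Ef*Vf + Em*(1-Vf) = 346*0.47 + 3*0.53 = 164.21 GPa

164.21 GPa


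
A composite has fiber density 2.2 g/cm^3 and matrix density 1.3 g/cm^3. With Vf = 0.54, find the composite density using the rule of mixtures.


rho_c = rho_f*Vf + rho_m*(1-Vf) = 2.2*0.54 + 1.3*0.46 = 1.786 g/cm^3

1.786 g/cm^3


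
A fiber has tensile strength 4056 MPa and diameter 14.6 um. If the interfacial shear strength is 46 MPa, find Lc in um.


Lc = sigma_f * d / (2 * tau_i) = 4056 * 14.6 / (2 * 46) = 643.7 um

643.7 um


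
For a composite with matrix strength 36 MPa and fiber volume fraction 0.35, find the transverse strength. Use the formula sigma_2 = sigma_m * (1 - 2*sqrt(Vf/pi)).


factor = 1 - 2*sqrt(0.35/pi) = 0.3324
sigma_2 = 36 * 0.3324 = 11.97 MPa

11.97 MPa


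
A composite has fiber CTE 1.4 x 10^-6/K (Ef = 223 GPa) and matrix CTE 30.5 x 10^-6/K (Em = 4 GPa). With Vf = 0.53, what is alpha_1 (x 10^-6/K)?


E1 = Ef*Vf + Em*(1-Vf) = 120.07
alpha_1 = (alpha_f*Ef*Vf + alpha_m*Em*(1-Vf))/E1 = 1.86 x 10^-6/K

1.86 x 10^-6/K


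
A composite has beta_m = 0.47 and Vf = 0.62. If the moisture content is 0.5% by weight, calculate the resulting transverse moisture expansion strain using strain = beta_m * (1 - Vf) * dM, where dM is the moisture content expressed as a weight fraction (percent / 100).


dM = 0.5/100 = 0.005
strain = beta_m * (1-Vf) * dM = 0.47 * 0.38 * 0.005 = 0.000893

0.000893


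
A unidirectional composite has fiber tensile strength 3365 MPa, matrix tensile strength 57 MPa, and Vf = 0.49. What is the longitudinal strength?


sigma_1 = sigma_f*Vf + sigma_m*(1-Vf) = 3365*0.49 + 57*0.51 = 1677.9 MPa

1677.9 MPa


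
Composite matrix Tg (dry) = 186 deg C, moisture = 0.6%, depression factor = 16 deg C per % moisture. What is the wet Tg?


Tg_wet = Tg_dry - k*moisture = 186 - 16*0.6 = 176.4 deg C

176.4 deg C


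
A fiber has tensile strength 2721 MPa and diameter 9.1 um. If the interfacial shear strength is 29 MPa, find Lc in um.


Lc = sigma_f * d / (2 * tau_i) = 2721 * 9.1 / (2 * 29) = 426.9 um

426.9 um


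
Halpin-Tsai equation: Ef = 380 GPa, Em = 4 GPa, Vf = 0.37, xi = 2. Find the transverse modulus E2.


eta = (Ef/Em - 1)/(Ef/Em + xi) = (95.0 - 1)/(95.0 + 2) = 0.9691
E2 = Em*(1+xi*eta*Vf)/(1-eta*Vf) = 10.71 GPa

10.71 GPa


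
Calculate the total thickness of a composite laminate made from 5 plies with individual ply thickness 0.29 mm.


h = n * t_ply = 5 * 0.29 = 1.45 mm

1.45 mm


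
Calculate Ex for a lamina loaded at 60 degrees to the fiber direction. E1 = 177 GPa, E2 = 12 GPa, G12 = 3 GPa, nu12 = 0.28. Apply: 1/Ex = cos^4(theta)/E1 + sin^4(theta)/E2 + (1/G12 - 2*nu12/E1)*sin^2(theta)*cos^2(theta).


cos^4(60) = 0.0625, sin^4(60) = 0.5625, sin^2(60)*cos^2(60) = 0.1875
1/G12 - 2*nu12/E1 = 1/3 - 2*0.28/177 = 0.330169 GPa^-1
1/Ex = 0.0625/177 + 0.5625/12 + 0.330169*0.1875 = 0.1091349 GPa^-1
Ex = 9.16 GPa

9.16 GPa


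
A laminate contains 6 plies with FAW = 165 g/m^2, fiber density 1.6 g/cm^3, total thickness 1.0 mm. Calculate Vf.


Vf = n * FAW / (rho_f * h * 1000) = 6 * 165 / (1.6 * 1.0 * 1000) = 0.6188

0.6188


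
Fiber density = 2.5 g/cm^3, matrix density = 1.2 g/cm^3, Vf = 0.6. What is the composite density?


rho_c = rho_f*Vf + rho_m*(1-Vf) = 2.5*0.6 + 1.2*0.4 = 1.98 g/cm^3

1.98 g/cm^3


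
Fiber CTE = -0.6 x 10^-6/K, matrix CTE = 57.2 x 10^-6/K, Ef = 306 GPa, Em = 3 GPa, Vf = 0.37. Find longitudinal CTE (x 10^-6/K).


E1 = Ef*Vf + Em*(1-Vf) = 115.11
alpha_1 = (alpha_f*Ef*Vf + alpha_m*Em*(1-Vf))/E1 = 0.35 x 10^-6/K

0.35 x 10^-6/K


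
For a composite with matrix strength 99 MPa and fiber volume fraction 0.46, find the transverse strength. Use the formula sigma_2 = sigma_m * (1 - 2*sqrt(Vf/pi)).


factor = 1 - 2*sqrt(0.46/pi) = 0.2347
sigma_2 = 99 * 0.2347 = 23.23 MPa

23.23 MPa


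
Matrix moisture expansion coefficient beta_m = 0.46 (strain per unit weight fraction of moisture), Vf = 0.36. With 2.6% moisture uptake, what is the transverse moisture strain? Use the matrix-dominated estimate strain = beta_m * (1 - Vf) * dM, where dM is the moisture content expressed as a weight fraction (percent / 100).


dM = 2.6/100 = 0.026
strain = beta_m * (1-Vf) * dM = 0.46 * 0.64 * 0.026 = 0.0076544

0.0076544


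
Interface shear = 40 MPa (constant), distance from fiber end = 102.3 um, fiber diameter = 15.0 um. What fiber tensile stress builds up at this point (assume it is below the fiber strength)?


Force balance: sigma_f * (pi*d^2/4) = tau * (pi*d) * x  ->  sigma_f = 4 * tau * x / d
sigma_f = 4 * 40 * 102.3 / 15.0 = 1091.2 MPa

1091.2 MPa


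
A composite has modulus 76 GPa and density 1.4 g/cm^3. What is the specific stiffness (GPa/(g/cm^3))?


Specific stiffness = E/rho = 76/1.4 = 54.3 GPa/(g/cm^3)

54.3 GPa/(g/cm^3)


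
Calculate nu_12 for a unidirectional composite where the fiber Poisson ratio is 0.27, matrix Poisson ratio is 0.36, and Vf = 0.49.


nu_12 = nu_f*Vf + nu_m*(1-Vf) = 0.27*0.49 + 0.36*0.51 = 0.3159

0.3159


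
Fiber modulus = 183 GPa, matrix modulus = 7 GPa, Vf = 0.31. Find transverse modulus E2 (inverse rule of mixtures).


1/E2 = Vf/Ef + (1-Vf)/Em = 0.31/183 + 0.69/7
E2 = 9.97 GPa

9.97 GPa


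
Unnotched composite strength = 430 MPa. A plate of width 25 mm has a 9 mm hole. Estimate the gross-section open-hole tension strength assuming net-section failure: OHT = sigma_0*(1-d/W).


OHT = sigma_0*(1-d/W) = 430*(1-9/25) = 275.2 MPa

275.2 MPa


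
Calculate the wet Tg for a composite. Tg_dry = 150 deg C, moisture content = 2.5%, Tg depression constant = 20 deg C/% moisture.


Tg_wet = Tg_dry - k*moisture = 150 - 20*2.5 = 100.0 deg C

100.0 deg C


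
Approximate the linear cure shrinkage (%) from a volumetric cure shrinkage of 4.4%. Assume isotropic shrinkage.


Linear shrinkage ≈ vol_shrink/3 = 4.4/3 = 1.467%

1.467%


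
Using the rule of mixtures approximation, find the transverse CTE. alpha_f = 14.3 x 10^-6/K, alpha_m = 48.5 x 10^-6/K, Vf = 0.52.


alpha_2 = alpha_f*Vf + alpha_m*(1-Vf) = 14.3*0.52 + 48.5*0.48 = 30.7 x 10^-6/K

30.7 x 10^-6/K


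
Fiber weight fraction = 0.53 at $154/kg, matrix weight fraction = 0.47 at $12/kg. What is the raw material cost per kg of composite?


Cost = cost_f*Wf + cost_m*Wm = 154*0.53 + 12*0.47 = $87.26/kg

$87.26/kg


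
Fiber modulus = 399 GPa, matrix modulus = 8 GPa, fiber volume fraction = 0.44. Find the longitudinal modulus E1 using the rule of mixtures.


E1 = Ef*Vf + Em*(1-Vf) = 399*0.44 + 8*0.56 = 180.04 GPa

180.04 GPa


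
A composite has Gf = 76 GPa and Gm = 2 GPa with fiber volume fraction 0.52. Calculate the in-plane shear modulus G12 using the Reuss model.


1/G12 = Vf/Gf + (1-Vf)/Gm = 0.52/76 + 0.48/2
G12 = 4.05 GPa

4.05 GPa


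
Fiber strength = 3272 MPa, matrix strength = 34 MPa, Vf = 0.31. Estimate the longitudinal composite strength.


sigma_1 = sigma_f*Vf + sigma_m*(1-Vf) = 3272*0.31 + 34*0.69 = 1037.8 MPa

1037.8 MPa


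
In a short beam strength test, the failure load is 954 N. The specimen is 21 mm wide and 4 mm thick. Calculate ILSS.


ILSS = 3F/(4bh) = 3*954/(4*21*4) = 8.52 MPa

8.52 MPa


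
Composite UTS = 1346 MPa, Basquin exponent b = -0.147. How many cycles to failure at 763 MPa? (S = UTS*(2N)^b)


N = 0.5 * (S/UTS)^(1/b) = 0.5 * (763/1346)^(1/-0.147) = 23.7673 cycles

23.7673 cycles


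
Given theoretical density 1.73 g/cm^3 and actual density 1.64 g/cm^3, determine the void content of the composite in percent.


Void% = (rho_theo - rho_actual)/rho_theo * 100 = (1.73 - 1.64)/1.73 * 100 = 5.2%

5.2%


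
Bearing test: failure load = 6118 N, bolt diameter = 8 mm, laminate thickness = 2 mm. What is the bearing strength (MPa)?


sigma_br = F/(d*h) = 6118/(8*2) = 382.4 MPa

382.4 MPa


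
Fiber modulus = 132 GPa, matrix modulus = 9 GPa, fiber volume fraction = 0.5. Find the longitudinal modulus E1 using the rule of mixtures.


E1 = Ef*Vf + Em*(1-Vf) = 132*0.5 + 9*0.5 = 70.5 GPa

70.5 GPa


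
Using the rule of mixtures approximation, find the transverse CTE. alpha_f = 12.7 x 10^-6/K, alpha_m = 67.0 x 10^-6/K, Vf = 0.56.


alpha_2 = alpha_f*Vf + alpha_m*(1-Vf) = 12.7*0.56 + 67.0*0.44 = 36.6 x 10^-6/K

36.6 x 10^-6/K


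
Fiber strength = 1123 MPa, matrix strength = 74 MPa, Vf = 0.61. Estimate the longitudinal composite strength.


sigma_1 = sigma_f*Vf + sigma_m*(1-Vf) = 1123*0.61 + 74*0.39 = 713.9 MPa

713.9 MPa


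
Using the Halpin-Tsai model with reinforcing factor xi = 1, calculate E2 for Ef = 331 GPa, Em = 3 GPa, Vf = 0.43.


eta = (Ef/Em - 1)/(Ef/Em + xi) = (110.3333 - 1)/(110.3333 + 1) = 0.982
E2 = Em*(1+xi*eta*Vf)/(1-eta*Vf) = 7.39 GPa

7.39 GPa


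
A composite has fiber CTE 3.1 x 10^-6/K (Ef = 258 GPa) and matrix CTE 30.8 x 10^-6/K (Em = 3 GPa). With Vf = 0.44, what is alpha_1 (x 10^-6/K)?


E1 = Ef*Vf + Em*(1-Vf) = 115.2
alpha_1 = (alpha_f*Ef*Vf + alpha_m*Em*(1-Vf))/E1 = 3.5 x 10^-6/K

3.5 x 10^-6/K


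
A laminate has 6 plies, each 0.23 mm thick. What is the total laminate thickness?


h = n * t_ply = 6 * 0.23 = 1.38 mm

1.38 mm


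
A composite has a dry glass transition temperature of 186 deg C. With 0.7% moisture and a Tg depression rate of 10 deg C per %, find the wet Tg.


Tg_wet = Tg_dry - k*moisture = 186 - 10*0.7 = 179.0 deg C

179.0 deg C


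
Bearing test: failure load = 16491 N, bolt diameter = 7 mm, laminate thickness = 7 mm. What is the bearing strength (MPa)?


sigma_br = F/(d*h) = 16491/(7*7) = 336.6 MPa

336.6 MPa


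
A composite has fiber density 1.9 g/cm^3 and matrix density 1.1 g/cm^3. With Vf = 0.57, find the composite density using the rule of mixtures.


rho_c = rho_f*Vf + rho_m*(1-Vf) = 1.9*0.57 + 1.1*0.43 = 1.556 g/cm^3

1.556 g/cm^3


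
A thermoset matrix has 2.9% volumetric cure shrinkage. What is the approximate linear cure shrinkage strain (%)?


Linear shrinkage ≈ vol_shrink/3 = 2.9/3 = 0.967%

0.967%


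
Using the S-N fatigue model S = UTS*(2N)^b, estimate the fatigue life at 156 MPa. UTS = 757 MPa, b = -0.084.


N = 0.5 * (S/UTS)^(1/b) = 0.5 * (156/757)^(1/-0.084) = 7.3332e+07 cycles

7.3332e+07 cycles


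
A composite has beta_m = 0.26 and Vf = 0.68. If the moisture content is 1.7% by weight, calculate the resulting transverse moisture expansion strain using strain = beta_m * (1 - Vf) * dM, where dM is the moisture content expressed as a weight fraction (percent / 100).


dM = 1.7/100 = 0.017
strain = beta_m * (1-Vf) * dM = 0.26 * 0.32 * 0.017 = 0.0014144

0.0014144


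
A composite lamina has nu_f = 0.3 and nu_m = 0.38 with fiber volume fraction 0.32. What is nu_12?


nu_12 = nu_f*Vf + nu_m*(1-Vf) = 0.3*0.32 + 0.38*0.68 = 0.3544

0.3544


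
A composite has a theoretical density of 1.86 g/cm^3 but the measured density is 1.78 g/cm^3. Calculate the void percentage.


Void% = (rho_theo - rho_actual)/rho_theo * 100 = (1.86 - 1.78)/1.86 * 100 = 4.3%

4.3%


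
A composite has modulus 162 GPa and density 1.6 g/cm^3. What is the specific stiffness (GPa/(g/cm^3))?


Specific stiffness = E/rho = 162/1.6 = 101.3 GPa/(g/cm^3)

101.3 GPa/(g/cm^3)


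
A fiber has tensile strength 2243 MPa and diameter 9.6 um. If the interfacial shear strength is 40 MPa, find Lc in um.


Lc = sigma_f * d / (2 * tau_i) = 2243 * 9.6 / (2 * 40) = 269.2 um

269.2 um


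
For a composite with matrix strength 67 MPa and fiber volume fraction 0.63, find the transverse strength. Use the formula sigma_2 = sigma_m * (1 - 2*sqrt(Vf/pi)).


factor = 1 - 2*sqrt(0.63/pi) = 0.1044
sigma_2 = 67 * 0.1044 = 6.99 MPa

6.99 MPa


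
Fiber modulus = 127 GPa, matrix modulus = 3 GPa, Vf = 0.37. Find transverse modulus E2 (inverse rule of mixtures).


1/E2 = Vf/Ef + (1-Vf)/Em = 0.37/127 + 0.63/3
E2 = 4.7 GPa

4.7 GPa


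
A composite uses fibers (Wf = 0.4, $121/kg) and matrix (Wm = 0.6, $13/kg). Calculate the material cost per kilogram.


Cost = cost_f*Wf + cost_m*Wm = 121*0.4 + 13*0.6 = $56.2/kg

$56.2/kg


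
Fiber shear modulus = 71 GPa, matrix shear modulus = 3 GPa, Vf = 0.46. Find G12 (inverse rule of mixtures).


1/G12 = Vf/Gf + (1-Vf)/Gm = 0.46/71 + 0.54/3
G12 = 5.36 GPa

5.36 GPa


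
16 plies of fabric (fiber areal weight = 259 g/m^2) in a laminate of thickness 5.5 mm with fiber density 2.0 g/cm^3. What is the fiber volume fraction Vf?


Vf = n * FAW / (rho_f * h * 1000) = 16 * 259 / (2.0 * 5.5 * 1000) = 0.3767

0.3767


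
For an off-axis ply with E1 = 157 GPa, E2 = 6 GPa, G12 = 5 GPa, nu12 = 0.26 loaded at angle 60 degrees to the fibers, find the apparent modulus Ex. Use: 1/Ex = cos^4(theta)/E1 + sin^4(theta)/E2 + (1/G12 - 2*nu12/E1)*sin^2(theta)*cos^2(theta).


cos^4(60) = 0.0625, sin^4(60) = 0.5625, sin^2(60)*cos^2(60) = 0.1875
1/G12 - 2*nu12/E1 = 1/5 - 2*0.26/157 = 0.196688 GPa^-1
1/Ex = 0.0625/157 + 0.5625/6 + 0.196688*0.1875 = 0.1310271 GPa^-1
Ex = 7.63 GPa

7.63 GPa


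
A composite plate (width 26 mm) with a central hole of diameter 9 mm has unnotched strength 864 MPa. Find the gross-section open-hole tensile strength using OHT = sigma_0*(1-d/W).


OHT = sigma_0*(1-d/W) = 864*(1-9/26) = 564.9 MPa

564.9 MPa


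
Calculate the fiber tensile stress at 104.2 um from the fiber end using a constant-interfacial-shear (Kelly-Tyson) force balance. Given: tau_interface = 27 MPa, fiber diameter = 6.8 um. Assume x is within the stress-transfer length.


Force balance: sigma_f * (pi*d^2/4) = tau * (pi*d) * x  ->  sigma_f = 4 * tau * x / d
sigma_f = 4 * 27 * 104.2 / 6.8 = 1654.9 MPa

1654.9 MPa


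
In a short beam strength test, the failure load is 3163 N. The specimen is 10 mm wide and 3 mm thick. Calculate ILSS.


ILSS = 3F/(4bh) = 3*3163/(4*10*3) = 79.08 MPa

79.08 MPa


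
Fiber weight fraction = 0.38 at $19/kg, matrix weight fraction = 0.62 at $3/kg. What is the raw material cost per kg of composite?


Cost = cost_f*Wf + cost_m*Wm = 19*0.38 + 3*0.62 = $9.08/kg

$9.08/kg


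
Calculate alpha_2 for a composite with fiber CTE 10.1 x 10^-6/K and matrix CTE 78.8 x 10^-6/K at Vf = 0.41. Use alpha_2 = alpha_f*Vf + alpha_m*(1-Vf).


alpha_2 = alpha_f*Vf + alpha_m*(1-Vf) = 10.1*0.41 + 78.8*0.59 = 50.6 x 10^-6/K

50.6 x 10^-6/K


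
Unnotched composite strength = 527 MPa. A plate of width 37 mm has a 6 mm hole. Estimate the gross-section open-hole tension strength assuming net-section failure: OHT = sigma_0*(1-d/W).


OHT = sigma_0*(1-d/W) = 527*(1-6/37) = 441.5 MPa

441.5 MPa


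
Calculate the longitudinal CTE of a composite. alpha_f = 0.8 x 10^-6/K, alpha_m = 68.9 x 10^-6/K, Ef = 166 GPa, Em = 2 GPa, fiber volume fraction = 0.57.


E1 = Ef*Vf + Em*(1-Vf) = 95.48
alpha_1 = (alpha_f*Ef*Vf + alpha_m*Em*(1-Vf))/E1 = 1.41 x 10^-6/K

1.41 x 10^-6/K


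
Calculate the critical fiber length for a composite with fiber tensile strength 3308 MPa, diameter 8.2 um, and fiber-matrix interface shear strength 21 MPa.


Lc = sigma_f * d / (2 * tau_i) = 3308 * 8.2 / (2 * 21) = 645.8 um

645.8 um


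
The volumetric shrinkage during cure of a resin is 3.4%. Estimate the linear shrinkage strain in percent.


Linear shrinkage ≈ vol_shrink/3 = 3.4/3 = 1.133%

1.133%


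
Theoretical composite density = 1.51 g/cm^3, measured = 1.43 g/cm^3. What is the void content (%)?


Void% = (rho_theo - rho_actual)/rho_theo * 100 = (1.51 - 1.43)/1.51 * 100 = 5.3%

5.3%


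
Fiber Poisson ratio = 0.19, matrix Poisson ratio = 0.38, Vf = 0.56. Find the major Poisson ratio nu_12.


nu_12 = nu_f*Vf + nu_m*(1-Vf) = 0.19*0.56 + 0.38*0.44 = 0.2736

0.2736


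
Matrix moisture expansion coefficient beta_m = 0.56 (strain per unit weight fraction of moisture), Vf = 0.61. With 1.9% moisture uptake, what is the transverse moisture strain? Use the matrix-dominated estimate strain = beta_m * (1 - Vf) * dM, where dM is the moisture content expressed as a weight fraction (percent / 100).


dM = 1.9/100 = 0.019
strain = beta_m * (1-Vf) * dM = 0.56 * 0.39 * 0.019 = 0.0041496

0.0041496


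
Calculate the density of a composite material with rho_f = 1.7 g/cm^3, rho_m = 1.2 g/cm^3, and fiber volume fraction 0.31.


rho_c = rho_f*Vf + rho_m*(1-Vf) = 1.7*0.31 + 1.2*0.69 = 1.355 g/cm^3

1.355 g/cm^3


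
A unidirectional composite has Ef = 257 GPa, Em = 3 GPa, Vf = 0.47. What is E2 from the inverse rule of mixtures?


1/E2 = Vf/Ef + (1-Vf)/Em = 0.47/257 + 0.53/3
E2 = 5.6 GPa

5.6 GPa


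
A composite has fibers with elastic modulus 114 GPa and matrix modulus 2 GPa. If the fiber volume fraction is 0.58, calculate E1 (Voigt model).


E1 = Ef*Vf + Em*(1-Vf) = 114*0.58 + 2*0.42 = 66.96 GPa

66.96 GPa


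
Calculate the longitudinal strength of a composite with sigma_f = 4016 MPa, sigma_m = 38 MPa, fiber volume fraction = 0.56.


sigma_1 = sigma_f*Vf + sigma_m*(1-Vf) = 4016*0.56 + 38*0.44 = 2265.7 MPa

2265.7 MPa


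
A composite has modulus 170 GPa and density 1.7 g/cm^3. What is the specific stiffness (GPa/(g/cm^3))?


Specific stiffness = E/rho = 170/1.7 = 100.0 GPa/(g/cm^3)

100.0 GPa/(g/cm^3)


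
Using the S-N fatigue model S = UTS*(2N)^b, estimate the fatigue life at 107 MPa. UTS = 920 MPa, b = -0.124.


N = 0.5 * (S/UTS)^(1/b) = 0.5 * (107/920)^(1/-0.124) = 1.7159e+07 cycles

1.7159e+07 cycles


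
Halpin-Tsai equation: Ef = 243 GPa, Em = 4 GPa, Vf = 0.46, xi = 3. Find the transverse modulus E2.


eta = (Ef/Em - 1)/(Ef/Em + xi) = (60.75 - 1)/(60.75 + 3) = 0.9373
E2 = Em*(1+xi*eta*Vf)/(1-eta*Vf) = 16.13 GPa

16.13 GPa


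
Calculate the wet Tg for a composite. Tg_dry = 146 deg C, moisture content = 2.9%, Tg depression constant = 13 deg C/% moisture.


Tg_wet = Tg_dry - k*moisture = 146 - 13*2.9 = 108.3 deg C

108.3 deg C


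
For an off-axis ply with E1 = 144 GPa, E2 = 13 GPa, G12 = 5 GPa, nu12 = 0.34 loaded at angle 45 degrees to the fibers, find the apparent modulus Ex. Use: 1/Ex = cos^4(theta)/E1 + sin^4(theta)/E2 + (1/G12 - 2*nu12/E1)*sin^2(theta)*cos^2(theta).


cos^4(45) = 0.25, sin^4(45) = 0.25, sin^2(45)*cos^2(45) = 0.25
1/G12 - 2*nu12/E1 = 1/5 - 2*0.34/144 = 0.195278 GPa^-1
1/Ex = 0.25/144 + 0.25/13 + 0.195278*0.25 = 0.0697863 GPa^-1
Ex = 14.33 GPa

14.33 GPa


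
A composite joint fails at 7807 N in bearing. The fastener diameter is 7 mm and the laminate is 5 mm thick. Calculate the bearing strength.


sigma_br = F/(d*h) = 7807/(7*5) = 223.1 MPa

223.1 MPa


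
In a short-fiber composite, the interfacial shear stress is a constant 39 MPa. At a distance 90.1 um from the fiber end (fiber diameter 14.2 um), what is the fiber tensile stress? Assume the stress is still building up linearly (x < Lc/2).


Force balance: sigma_f * (pi*d^2/4) = tau * (pi*d) * x  ->  sigma_f = 4 * tau * x / d
sigma_f = 4 * 39 * 90.1 / 14.2 = 989.8 MPa

989.8 MPa


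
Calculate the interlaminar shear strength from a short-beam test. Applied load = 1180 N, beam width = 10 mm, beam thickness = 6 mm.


ILSS = 3F/(4bh) = 3*1180/(4*10*6) = 14.75 MPa

14.75 MPa


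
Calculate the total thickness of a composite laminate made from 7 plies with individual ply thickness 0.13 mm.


h = n * t_ply = 7 * 0.13 = 0.91 mm

0.91 mm


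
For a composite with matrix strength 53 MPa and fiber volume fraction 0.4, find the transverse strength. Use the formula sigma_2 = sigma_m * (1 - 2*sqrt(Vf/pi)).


factor = 1 - 2*sqrt(0.4/pi) = 0.2864
sigma_2 = 53 * 0.2864 = 15.18 MPa

15.18 MPa


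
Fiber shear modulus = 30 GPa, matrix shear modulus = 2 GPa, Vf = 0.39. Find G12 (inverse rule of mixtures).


1/G12 = Vf/Gf + (1-Vf)/Gm = 0.39/30 + 0.61/2
G12 = 3.14 GPa

3.14 GPa


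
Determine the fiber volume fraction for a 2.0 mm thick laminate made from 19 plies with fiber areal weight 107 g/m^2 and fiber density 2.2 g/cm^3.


Vf = n * FAW / (rho_f * h * 1000) = 19 * 107 / (2.2 * 2.0 * 1000) = 0.462

0.462


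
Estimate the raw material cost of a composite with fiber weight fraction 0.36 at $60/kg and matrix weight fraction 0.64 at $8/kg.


Cost = cost_f*Wf + cost_m*Wm = 60*0.36 + 8*0.64 = $26.72/kg

$26.72/kg


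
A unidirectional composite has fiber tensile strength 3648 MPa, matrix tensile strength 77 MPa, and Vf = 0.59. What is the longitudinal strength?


sigma_1 = sigma_f*Vf + sigma_m*(1-Vf) = 3648*0.59 + 77*0.41 = 2183.9 MPa

2183.9 MPa


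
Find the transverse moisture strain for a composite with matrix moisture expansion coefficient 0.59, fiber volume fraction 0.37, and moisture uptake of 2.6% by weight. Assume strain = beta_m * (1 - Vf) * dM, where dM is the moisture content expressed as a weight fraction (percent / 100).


dM = 2.6/100 = 0.026
strain = beta_m * (1-Vf) * dM = 0.59 * 0.63 * 0.026 = 0.0096642

0.0096642


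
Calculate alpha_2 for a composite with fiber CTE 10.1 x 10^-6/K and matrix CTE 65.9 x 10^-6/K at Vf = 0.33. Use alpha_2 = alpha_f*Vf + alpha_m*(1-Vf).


alpha_2 = alpha_f*Vf + alpha_m*(1-Vf) = 10.1*0.33 + 65.9*0.67 = 47.5 x 10^-6/K

47.5 x 10^-6/K


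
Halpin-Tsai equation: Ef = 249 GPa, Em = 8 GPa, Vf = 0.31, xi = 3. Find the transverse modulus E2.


eta = (Ef/Em - 1)/(Ef/Em + xi) = (31.125 - 1)/(31.125 + 3) = 0.8828
E2 = Em*(1+xi*eta*Vf)/(1-eta*Vf) = 20.06 GPa

20.06 GPa


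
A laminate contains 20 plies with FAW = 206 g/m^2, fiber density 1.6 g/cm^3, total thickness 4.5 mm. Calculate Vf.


Vf = n * FAW / (rho_f * h * 1000) = 20 * 206 / (1.6 * 4.5 * 1000) = 0.5722

0.5722


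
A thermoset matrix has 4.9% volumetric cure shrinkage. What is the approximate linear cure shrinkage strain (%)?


Linear shrinkage ≈ vol_shrink/3 = 4.9/3 = 1.633%

1.633%


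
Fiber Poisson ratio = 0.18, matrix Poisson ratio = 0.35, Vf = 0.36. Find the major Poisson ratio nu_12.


nu_12 = nu_f*Vf + nu_m*(1-Vf) = 0.18*0.36 + 0.35*0.64 = 0.2888

0.2888


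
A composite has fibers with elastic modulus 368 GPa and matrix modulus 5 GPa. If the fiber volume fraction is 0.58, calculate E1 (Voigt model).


E1 = Ef*Vf + Em*(1-Vf) = 368*0.58 + 5*0.42 = 215.54 GPa

215.54 GPa


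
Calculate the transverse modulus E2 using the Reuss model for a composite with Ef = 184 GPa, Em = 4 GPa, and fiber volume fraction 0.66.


1/E2 = Vf/Ef + (1-Vf)/Em = 0.66/184 + 0.34/4
E2 = 11.29 GPa

11.29 GPa


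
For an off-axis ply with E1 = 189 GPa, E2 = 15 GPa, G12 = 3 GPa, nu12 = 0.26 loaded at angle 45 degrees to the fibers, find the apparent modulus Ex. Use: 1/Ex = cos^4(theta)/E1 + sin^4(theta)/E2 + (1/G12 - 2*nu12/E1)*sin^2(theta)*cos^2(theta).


cos^4(45) = 0.25, sin^4(45) = 0.25, sin^2(45)*cos^2(45) = 0.25
1/G12 - 2*nu12/E1 = 1/3 - 2*0.26/189 = 0.330582 GPa^-1
1/Ex = 0.25/189 + 0.25/15 + 0.330582*0.25 = 0.1006349 GPa^-1
Ex = 9.94 GPa

9.94 GPa


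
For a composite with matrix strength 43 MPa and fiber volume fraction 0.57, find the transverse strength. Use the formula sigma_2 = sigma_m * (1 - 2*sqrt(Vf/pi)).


factor = 1 - 2*sqrt(0.57/pi) = 0.1481
sigma_2 = 43 * 0.1481 = 6.37 MPa

6.37 MPa


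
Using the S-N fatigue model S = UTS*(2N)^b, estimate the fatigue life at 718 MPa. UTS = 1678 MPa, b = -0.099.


N = 0.5 * (S/UTS)^(1/b) = 0.5 * (718/1678)^(1/-0.099) = 2647.7945 cycles

2647.7945 cycles


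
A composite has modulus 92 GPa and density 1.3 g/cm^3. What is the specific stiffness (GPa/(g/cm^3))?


Specific stiffness = E/rho = 92/1.3 = 70.8 GPa/(g/cm^3)

70.8 GPa/(g/cm^3)


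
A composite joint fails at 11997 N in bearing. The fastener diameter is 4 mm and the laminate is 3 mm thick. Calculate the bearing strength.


sigma_br = F/(d*h) = 11997/(4*3) = 999.8 MPa

999.8 MPa


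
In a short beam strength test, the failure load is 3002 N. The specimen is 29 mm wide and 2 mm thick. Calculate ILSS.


ILSS = 3F/(4bh) = 3*3002/(4*29*2) = 38.82 MPa

38.82 MPa


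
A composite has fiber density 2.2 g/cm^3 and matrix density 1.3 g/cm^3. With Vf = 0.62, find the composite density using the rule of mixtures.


rho_c = rho_f*Vf + rho_m*(1-Vf) = 2.2*0.62 + 1.3*0.38 = 1.858 g/cm^3

1.858 g/cm^3


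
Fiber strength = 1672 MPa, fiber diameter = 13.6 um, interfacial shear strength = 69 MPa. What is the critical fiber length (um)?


Lc = sigma_f * d / (2 * tau_i) = 1672 * 13.6 / (2 * 69) = 164.8 um

164.8 um


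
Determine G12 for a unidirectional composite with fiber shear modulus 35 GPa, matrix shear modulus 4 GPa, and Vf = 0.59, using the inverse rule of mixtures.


1/G12 = Vf/Gf + (1-Vf)/Gm = 0.59/35 + 0.41/4
G12 = 8.38 GPa

8.38 GPa


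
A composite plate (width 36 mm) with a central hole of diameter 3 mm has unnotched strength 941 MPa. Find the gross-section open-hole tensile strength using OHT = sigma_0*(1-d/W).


OHT = sigma_0*(1-d/W) = 941*(1-3/36) = 862.6 MPa

862.6 MPa


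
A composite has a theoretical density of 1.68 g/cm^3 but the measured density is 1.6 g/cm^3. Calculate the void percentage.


Void% = (rho_theo - rho_actual)/rho_theo * 100 = (1.68 - 1.6)/1.68 * 100 = 4.76%

4.76%


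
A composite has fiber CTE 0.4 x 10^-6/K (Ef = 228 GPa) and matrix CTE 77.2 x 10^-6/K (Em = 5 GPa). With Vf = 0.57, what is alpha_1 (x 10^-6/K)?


E1 = Ef*Vf + Em*(1-Vf) = 132.11
alpha_1 = (alpha_f*Ef*Vf + alpha_m*Em*(1-Vf))/E1 = 1.65 x 10^-6/K

1.65 x 10^-6/K


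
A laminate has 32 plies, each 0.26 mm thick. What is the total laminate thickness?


h = n * t_ply = 32 * 0.26 = 8.32 mm

8.32 mm


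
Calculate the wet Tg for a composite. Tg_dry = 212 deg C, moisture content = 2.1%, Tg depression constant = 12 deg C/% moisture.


Tg_wet = Tg_dry - k*moisture = 212 - 12*2.1 = 186.8 deg C

186.8 deg C


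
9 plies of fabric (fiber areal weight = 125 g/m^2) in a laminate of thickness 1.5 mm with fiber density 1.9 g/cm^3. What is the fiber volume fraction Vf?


Vf = n * FAW / (rho_f * h * 1000) = 9 * 125 / (1.9 * 1.5 * 1000) = 0.3947

0.3947


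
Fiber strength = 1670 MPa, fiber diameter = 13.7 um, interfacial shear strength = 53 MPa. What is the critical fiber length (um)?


Lc = sigma_f * d / (2 * tau_i) = 1670 * 13.7 / (2 * 53) = 215.8 um

215.8 um


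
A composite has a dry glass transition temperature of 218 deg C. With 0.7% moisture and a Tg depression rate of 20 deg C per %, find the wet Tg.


Tg_wet = Tg_dry - k*moisture = 218 - 20*0.7 = 204.0 deg C

204.0 deg C


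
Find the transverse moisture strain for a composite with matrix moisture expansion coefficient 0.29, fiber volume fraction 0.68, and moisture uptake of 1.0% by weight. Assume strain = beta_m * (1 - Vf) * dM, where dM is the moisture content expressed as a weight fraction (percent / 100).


dM = 1.0/100 = 0.01
strain = beta_m * (1-Vf) * dM = 0.29 * 0.32 * 0.01 = 0.000928

0.000928


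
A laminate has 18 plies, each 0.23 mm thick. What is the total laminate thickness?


h = n * t_ply = 18 * 0.23 = 4.14 mm

4.14 mm


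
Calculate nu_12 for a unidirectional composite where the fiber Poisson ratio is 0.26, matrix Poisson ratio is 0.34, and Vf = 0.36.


nu_12 = nu_f*Vf + nu_m*(1-Vf) = 0.26*0.36 + 0.34*0.64 = 0.3112

0.3112


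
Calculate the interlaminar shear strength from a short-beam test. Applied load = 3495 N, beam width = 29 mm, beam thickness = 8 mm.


ILSS = 3F/(4bh) = 3*3495/(4*29*8) = 11.3 MPa

11.3 MPa


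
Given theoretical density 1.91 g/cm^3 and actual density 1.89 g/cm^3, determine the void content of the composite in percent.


Void% = (rho_theo - rho_actual)/rho_theo * 100 = (1.91 - 1.89)/1.91 * 100 = 1.05%

1.05%


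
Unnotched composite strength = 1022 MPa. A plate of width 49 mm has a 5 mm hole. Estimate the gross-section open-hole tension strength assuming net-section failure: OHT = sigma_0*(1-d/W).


OHT = sigma_0*(1-d/W) = 1022*(1-5/49) = 917.7 MPa

917.7 MPa


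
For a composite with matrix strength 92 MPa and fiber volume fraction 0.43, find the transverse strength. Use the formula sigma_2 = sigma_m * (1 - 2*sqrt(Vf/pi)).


factor = 1 - 2*sqrt(0.43/pi) = 0.2601
sigma_2 = 92 * 0.2601 = 23.93 MPa

23.93 MPa


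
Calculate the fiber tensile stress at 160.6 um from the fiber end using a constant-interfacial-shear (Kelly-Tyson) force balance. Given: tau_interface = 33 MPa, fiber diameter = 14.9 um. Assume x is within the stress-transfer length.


Force balance: sigma_f * (pi*d^2/4) = tau * (pi*d) * x  ->  sigma_f = 4 * tau * x / d
sigma_f = 4 * 33 * 160.6 / 14.9 = 1422.8 MPa

1422.8 MPa


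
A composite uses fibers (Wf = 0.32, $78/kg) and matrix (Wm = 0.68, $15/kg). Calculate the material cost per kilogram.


Cost = cost_f*Wf + cost_m*Wm = 78*0.32 + 15*0.68 = $35.16/kg

$35.16/kg


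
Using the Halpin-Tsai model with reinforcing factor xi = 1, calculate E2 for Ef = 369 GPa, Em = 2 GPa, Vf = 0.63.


eta = (Ef/Em - 1)/(Ef/Em + xi) = (184.5 - 1)/(184.5 + 1) = 0.9892
E2 = Em*(1+xi*eta*Vf)/(1-eta*Vf) = 8.62 GPa

8.62 GPa


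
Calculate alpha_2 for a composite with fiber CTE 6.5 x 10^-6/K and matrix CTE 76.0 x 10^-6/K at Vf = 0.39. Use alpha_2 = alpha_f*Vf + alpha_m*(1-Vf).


alpha_2 = alpha_f*Vf + alpha_m*(1-Vf) = 6.5*0.39 + 76.0*0.61 = 48.9 x 10^-6/K

48.9 x 10^-6/K


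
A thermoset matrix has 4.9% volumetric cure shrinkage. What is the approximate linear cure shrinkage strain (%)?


Linear shrinkage ≈ vol_shrink/3 = 4.9/3 = 1.633%

1.633%


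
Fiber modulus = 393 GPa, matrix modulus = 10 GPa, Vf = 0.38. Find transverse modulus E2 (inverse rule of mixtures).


1/E2 = Vf/Ef + (1-Vf)/Em = 0.38/393 + 0.62/10
E2 = 15.88 GPa

15.88 GPa


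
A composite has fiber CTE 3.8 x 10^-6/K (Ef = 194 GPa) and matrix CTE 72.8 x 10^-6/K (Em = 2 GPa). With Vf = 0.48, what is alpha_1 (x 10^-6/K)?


E1 = Ef*Vf + Em*(1-Vf) = 94.16
alpha_1 = (alpha_f*Ef*Vf + alpha_m*Em*(1-Vf))/E1 = 4.56 x 10^-6/K

4.56 x 10^-6/K


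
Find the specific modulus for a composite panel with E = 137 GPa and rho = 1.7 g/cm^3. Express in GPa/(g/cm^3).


Specific stiffness = E/rho = 137/1.7 = 80.6 GPa/(g/cm^3)

80.6 GPa/(g/cm^3)


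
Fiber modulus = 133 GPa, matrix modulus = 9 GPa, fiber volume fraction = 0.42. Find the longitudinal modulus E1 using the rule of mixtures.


E1 = Ef*Vf + Em*(1-Vf) = 133*0.42 + 9*0.58 = 61.08 GPa

61.08 GPa


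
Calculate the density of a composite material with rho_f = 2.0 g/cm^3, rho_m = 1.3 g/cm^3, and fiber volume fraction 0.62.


rho_c = rho_f*Vf + rho_m*(1-Vf) = 2.0*0.62 + 1.3*0.38 = 1.734 g/cm^3

1.734 g/cm^3


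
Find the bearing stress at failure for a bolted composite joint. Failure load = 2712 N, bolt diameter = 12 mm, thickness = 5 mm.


sigma_br = F/(d*h) = 2712/(12*5) = 45.2 MPa

45.2 MPa


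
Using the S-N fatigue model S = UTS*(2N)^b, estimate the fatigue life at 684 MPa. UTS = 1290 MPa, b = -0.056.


N = 0.5 * (S/UTS)^(1/b) = 0.5 * (684/1290)^(1/-0.056) = 41611.4658 cycles

41611.4658 cycles


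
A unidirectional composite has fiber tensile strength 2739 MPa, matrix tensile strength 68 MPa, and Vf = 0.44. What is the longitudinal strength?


sigma_1 = sigma_f*Vf + sigma_m*(1-Vf) = 2739*0.44 + 68*0.56 = 1243.2 MPa

1243.2 MPa


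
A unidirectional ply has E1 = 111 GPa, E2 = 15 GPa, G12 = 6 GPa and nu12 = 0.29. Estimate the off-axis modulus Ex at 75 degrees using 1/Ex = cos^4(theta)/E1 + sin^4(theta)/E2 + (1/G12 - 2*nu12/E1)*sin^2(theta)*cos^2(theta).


cos^4(75) = 0.004487, sin^4(75) = 0.870513, sin^2(75)*cos^2(75) = 0.0625
1/G12 - 2*nu12/E1 = 1/6 - 2*0.29/111 = 0.161441 GPa^-1
1/Ex = 0.004487/111 + 0.870513/15 + 0.161441*0.0625 = 0.0681647 GPa^-1
Ex = 14.67 GPa

14.67 GPa


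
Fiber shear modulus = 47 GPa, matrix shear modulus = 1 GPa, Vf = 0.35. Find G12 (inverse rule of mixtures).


1/G12 = Vf/Gf + (1-Vf)/Gm = 0.35/47 + 0.65/1
G12 = 1.52 GPa

1.52 GPa


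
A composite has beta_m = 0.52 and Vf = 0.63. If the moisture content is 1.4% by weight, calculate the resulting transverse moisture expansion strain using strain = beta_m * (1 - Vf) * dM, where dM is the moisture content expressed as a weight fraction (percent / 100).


dM = 1.4/100 = 0.014
strain = beta_m * (1-Vf) * dM = 0.52 * 0.37 * 0.014 = 0.0026936

0.0026936


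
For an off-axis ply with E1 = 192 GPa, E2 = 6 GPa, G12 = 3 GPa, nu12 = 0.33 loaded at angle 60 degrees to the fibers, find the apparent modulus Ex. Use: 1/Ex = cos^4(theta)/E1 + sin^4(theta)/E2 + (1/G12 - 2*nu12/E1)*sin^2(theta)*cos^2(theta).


cos^4(60) = 0.0625, sin^4(60) = 0.5625, sin^2(60)*cos^2(60) = 0.1875
1/G12 - 2*nu12/E1 = 1/3 - 2*0.33/192 = 0.329896 GPa^-1
1/Ex = 0.0625/192 + 0.5625/6 + 0.329896*0.1875 = 0.155931 GPa^-1
Ex = 6.41 GPa

6.41 GPa


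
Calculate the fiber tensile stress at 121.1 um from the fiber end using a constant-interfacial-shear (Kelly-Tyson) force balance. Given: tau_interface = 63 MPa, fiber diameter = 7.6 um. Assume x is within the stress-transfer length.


Force balance: sigma_f * (pi*d^2/4) = tau * (pi*d) * x  ->  sigma_f = 4 * tau * x / d
sigma_f = 4 * 63 * 121.1 / 7.6 = 4015.4 MPa

4015.4 MPa


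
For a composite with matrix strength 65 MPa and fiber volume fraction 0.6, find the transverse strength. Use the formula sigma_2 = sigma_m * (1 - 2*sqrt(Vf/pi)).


factor = 1 - 2*sqrt(0.6/pi) = 0.126
sigma_2 = 65 * 0.126 = 8.19 MPa

8.19 MPa


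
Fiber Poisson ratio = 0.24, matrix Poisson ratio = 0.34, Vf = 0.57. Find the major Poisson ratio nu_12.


nu_12 = nu_f*Vf + nu_m*(1-Vf) = 0.24*0.57 + 0.34*0.43 = 0.283

0.283


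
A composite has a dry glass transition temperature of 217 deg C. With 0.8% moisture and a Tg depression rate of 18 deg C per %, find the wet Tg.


Tg_wet = Tg_dry - k*moisture = 217 - 18*0.8 = 202.6 deg C

202.6 deg C


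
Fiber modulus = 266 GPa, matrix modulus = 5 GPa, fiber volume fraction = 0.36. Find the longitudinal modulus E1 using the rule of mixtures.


E1 = Ef*Vf + Em*(1-Vf) = 266*0.36 + 5*0.64 = 98.96 GPa

98.96 GPa


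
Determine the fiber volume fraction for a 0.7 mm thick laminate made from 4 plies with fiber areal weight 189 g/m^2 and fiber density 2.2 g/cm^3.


Vf = n * FAW / (rho_f * h * 1000) = 4 * 189 / (2.2 * 0.7 * 1000) = 0.4909

0.4909


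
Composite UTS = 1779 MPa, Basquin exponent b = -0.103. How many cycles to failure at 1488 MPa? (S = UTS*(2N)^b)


N = 0.5 * (S/UTS)^(1/b) = 0.5 * (1488/1779)^(1/-0.103) = 2.8321 cycles

2.8321 cycles


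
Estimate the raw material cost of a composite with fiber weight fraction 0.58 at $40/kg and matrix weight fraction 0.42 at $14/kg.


Cost = cost_f*Wf + cost_m*Wm = 40*0.58 + 14*0.42 = $29.08/kg

$29.08/kg


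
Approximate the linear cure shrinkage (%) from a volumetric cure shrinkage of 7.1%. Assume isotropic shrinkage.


Linear shrinkage ≈ vol_shrink/3 = 7.1/3 = 2.367%

2.367%


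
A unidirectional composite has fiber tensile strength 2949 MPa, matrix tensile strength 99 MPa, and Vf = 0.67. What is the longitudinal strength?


sigma_1 = sigma_f*Vf + sigma_m*(1-Vf) = 2949*0.67 + 99*0.33 = 2008.5 MPa

2008.5 MPa
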